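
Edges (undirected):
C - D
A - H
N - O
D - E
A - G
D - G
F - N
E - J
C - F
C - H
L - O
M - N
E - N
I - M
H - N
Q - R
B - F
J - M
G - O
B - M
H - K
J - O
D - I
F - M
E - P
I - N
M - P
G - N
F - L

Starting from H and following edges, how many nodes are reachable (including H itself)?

16

BFS from H visits: H, N, K, C, A, O, M, I, G, F, E, D, L, J, P, B
Reachable nodes: 16 of 18 total.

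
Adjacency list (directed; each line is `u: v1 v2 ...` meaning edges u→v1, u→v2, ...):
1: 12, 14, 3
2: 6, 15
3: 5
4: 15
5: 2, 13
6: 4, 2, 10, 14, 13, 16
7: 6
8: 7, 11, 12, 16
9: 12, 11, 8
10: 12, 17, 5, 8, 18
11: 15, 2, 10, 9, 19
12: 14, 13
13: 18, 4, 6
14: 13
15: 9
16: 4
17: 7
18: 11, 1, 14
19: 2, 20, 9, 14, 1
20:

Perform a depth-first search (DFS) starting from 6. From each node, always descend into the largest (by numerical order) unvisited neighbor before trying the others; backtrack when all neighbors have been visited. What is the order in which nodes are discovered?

Visit 6
6 → 16
16 → 4
4 → 15
15 → 9
9 → 12
12 → 14
14 → 13
13 → 18
18 → 11
11 → 19
19 → 20
19 → 2
19 → 1
1 → 3
3 → 5
11 → 10
10 → 17
17 → 7
10 → 8

6 → 16 → 4 → 15 → 9 → 12 → 14 → 13 → 18 → 11 → 19 → 20 → 2 → 1 → 3 → 5 → 10 → 17 → 7 → 8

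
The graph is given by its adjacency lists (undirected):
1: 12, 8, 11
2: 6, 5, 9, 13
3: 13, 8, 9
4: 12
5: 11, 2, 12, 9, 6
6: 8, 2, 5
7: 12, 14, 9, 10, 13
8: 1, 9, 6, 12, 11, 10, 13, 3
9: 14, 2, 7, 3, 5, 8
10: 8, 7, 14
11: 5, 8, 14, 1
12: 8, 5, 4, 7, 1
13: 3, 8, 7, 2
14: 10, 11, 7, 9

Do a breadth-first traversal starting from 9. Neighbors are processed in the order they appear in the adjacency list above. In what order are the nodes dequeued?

9 14 2 7 3 5 8 10 11 6 13 12 1 4

Visit 9; enqueue 14, 2, 7, 3, 5, 8 → queue [14, 2, 7, 3, 5, 8]
Visit 14; enqueue 10, 11 → queue [2, 7, 3, 5, 8, 10, 11]
Visit 2; enqueue 6, 13 → queue [7, 3, 5, 8, 10, 11, 6, 13]
Visit 7; enqueue 12 → queue [3, 5, 8, 10, 11, 6, 13, 12]
Visit 3 → queue [5, 8, 10, 11, 6, 13, 12]
Visit 5 → queue [8, 10, 11, 6, 13, 12]
Visit 8; enqueue 1 → queue [10, 11, 6, 13, 12, 1]
Visit 10 → queue [11, 6, 13, 12, 1]
Visit 11 → queue [6, 13, 12, 1]
Visit 6 → queue [13, 12, 1]
Visit 13 → queue [12, 1]
Visit 12; enqueue 4 → queue [1, 4]
Visit 1 → queue [4]
Visit 4 → queue []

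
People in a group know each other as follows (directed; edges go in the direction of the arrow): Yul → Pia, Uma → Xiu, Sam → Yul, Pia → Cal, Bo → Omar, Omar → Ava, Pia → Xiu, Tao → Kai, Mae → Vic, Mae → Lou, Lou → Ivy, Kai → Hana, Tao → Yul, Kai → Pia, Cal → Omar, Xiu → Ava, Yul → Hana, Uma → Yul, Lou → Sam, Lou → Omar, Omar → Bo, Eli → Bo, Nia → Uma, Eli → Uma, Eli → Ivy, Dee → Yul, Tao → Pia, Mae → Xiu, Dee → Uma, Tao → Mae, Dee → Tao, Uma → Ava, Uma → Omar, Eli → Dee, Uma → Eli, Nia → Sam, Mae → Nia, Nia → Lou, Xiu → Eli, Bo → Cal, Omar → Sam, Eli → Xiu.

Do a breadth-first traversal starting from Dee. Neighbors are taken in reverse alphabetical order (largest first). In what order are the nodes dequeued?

Visit Dee; enqueue Yul, Uma, Tao → queue [Yul, Uma, Tao]
Visit Yul; enqueue Pia, Hana → queue [Uma, Tao, Pia, Hana]
Visit Uma; enqueue Xiu, Omar, Eli, Ava → queue [Tao, Pia, Hana, Xiu, Omar, Eli, Ava]
Visit Tao; enqueue Mae, Kai → queue [Pia, Hana, Xiu, Omar, Eli, Ava, Mae, Kai]
Visit Pia; enqueue Cal → queue [Hana, Xiu, Omar, Eli, Ava, Mae, Kai, Cal]
Visit Hana → queue [Xiu, Omar, Eli, Ava, Mae, Kai, Cal]
Visit Xiu → queue [Omar, Eli, Ava, Mae, Kai, Cal]
Visit Omar; enqueue Sam, Bo → queue [Eli, Ava, Mae, Kai, Cal, Sam, Bo]
Visit Eli; enqueue Ivy → queue [Ava, Mae, Kai, Cal, Sam, Bo, Ivy]
Visit Ava → queue [Mae, Kai, Cal, Sam, Bo, Ivy]
Visit Mae; enqueue Vic, Nia, Lou → queue [Kai, Cal, Sam, Bo, Ivy, Vic, Nia, Lou]
Visit Kai → queue [Cal, Sam, Bo, Ivy, Vic, Nia, Lou]
Visit Cal → queue [Sam, Bo, Ivy, Vic, Nia, Lou]
Visit Sam → queue [Bo, Ivy, Vic, Nia, Lou]
Visit Bo → queue [Ivy, Vic, Nia, Lou]
Visit Ivy → queue [Vic, Nia, Lou]
Visit Vic → queue [Nia, Lou]
Visit Nia → queue [Lou]
Visit Lou → queue []

Dee → Yul → Uma → Tao → Pia → Hana → Xiu → Omar → Eli → Ava → Mae → Kai → Cal → Sam → Bo → Ivy → Vic → Nia → Lou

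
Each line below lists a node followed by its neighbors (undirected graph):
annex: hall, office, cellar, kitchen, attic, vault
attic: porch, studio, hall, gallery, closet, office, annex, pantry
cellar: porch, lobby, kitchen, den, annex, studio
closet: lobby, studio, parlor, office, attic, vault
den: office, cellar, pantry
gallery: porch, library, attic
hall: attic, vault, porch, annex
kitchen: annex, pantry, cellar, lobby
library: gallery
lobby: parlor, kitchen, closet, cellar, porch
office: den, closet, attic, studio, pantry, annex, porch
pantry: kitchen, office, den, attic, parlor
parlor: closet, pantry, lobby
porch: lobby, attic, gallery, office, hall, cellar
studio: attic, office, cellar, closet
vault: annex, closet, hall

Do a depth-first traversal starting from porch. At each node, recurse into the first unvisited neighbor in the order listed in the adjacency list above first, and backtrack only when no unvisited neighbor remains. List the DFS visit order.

Visit porch
porch → lobby
lobby → parlor
parlor → closet
closet → studio
studio → attic
attic → hall
hall → vault
vault → annex
annex → office
office → den
den → cellar
cellar → kitchen
kitchen → pantry
attic → gallery
gallery → library

porch -> lobby -> parlor -> closet -> studio -> attic -> hall -> vault -> annex -> office -> den -> cellar -> kitchen -> pantry -> gallery -> library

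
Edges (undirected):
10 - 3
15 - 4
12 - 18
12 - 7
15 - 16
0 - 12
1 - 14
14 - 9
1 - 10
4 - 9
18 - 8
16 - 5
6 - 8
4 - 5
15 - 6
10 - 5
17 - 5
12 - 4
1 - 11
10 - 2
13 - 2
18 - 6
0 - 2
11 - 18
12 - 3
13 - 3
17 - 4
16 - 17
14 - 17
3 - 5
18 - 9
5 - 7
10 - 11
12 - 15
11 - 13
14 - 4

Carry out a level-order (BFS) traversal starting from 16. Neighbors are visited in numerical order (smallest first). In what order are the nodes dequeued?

16 → 5 → 15 → 17 → 3 → 4 → 7 → 10 → 6 → 12 → 14 → 13 → 9 → 1 → 2 → 11 → 8 → 18 → 0

Visit 16; enqueue 5, 15, 17 → queue [5, 15, 17]
Visit 5; enqueue 3, 4, 7, 10 → queue [15, 17, 3, 4, 7, 10]
Visit 15; enqueue 6, 12 → queue [17, 3, 4, 7, 10, 6, 12]
Visit 17; enqueue 14 → queue [3, 4, 7, 10, 6, 12, 14]
Visit 3; enqueue 13 → queue [4, 7, 10, 6, 12, 14, 13]
Visit 4; enqueue 9 → queue [7, 10, 6, 12, 14, 13, 9]
Visit 7 → queue [10, 6, 12, 14, 13, 9]
Visit 10; enqueue 1, 2, 11 → queue [6, 12, 14, 13, 9, 1, 2, 11]
Visit 6; enqueue 8, 18 → queue [12, 14, 13, 9, 1, 2, 11, 8, 18]
Visit 12; enqueue 0 → queue [14, 13, 9, 1, 2, 11, 8, 18, 0]
Visit 14 → queue [13, 9, 1, 2, 11, 8, 18, 0]
Visit 13 → queue [9, 1, 2, 11, 8, 18, 0]
Visit 9 → queue [1, 2, 11, 8, 18, 0]
Visit 1 → queue [2, 11, 8, 18, 0]
Visit 2 → queue [11, 8, 18, 0]
Visit 11 → queue [8, 18, 0]
Visit 8 → queue [18, 0]
Visit 18 → queue [0]
Visit 0 → queue []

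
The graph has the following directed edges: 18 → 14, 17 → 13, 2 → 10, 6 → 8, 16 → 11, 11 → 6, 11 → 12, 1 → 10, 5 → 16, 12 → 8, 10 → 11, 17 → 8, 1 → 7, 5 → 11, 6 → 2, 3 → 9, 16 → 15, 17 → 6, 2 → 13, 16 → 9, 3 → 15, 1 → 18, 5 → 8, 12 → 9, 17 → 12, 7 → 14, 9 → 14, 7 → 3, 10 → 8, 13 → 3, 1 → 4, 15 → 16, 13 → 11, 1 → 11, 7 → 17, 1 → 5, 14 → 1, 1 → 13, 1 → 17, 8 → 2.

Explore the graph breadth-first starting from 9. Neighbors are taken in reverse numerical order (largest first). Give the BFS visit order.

9 14 1 18 17 13 11 10 7 5 4 12 8 6 3 16 2 15

Visit 9; enqueue 14 → queue [14]
Visit 14; enqueue 1 → queue [1]
Visit 1; enqueue 18, 17, 13, 11, 10, 7, 5, 4 → queue [18, 17, 13, 11, 10, 7, 5, 4]
Visit 18 → queue [17, 13, 11, 10, 7, 5, 4]
Visit 17; enqueue 12, 8, 6 → queue [13, 11, 10, 7, 5, 4, 12, 8, 6]
Visit 13; enqueue 3 → queue [11, 10, 7, 5, 4, 12, 8, 6, 3]
Visit 11 → queue [10, 7, 5, 4, 12, 8, 6, 3]
Visit 10 → queue [7, 5, 4, 12, 8, 6, 3]
Visit 7 → queue [5, 4, 12, 8, 6, 3]
Visit 5; enqueue 16 → queue [4, 12, 8, 6, 3, 16]
Visit 4 → queue [12, 8, 6, 3, 16]
Visit 12 → queue [8, 6, 3, 16]
Visit 8; enqueue 2 → queue [6, 3, 16, 2]
Visit 6 → queue [3, 16, 2]
Visit 3; enqueue 15 → queue [16, 2, 15]
Visit 16 → queue [2, 15]
Visit 2 → queue [15]
Visit 15 → queue []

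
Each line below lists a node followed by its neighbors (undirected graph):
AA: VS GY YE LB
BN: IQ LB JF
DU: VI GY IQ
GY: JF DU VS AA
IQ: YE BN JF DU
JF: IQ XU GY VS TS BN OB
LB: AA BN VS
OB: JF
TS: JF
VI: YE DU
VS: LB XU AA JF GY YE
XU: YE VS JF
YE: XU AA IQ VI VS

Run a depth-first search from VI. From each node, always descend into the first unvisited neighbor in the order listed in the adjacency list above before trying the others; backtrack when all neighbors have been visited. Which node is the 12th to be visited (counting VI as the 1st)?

Visit VI
VI → YE
YE → XU
XU → VS
VS → LB
LB → AA
AA → GY
GY → JF
JF → IQ
IQ → BN
IQ → DU
JF → TS
JF → OB

Visit order: VI, YE, XU, VS, LB, AA, GY, JF, IQ, BN, DU, TS, OB

TS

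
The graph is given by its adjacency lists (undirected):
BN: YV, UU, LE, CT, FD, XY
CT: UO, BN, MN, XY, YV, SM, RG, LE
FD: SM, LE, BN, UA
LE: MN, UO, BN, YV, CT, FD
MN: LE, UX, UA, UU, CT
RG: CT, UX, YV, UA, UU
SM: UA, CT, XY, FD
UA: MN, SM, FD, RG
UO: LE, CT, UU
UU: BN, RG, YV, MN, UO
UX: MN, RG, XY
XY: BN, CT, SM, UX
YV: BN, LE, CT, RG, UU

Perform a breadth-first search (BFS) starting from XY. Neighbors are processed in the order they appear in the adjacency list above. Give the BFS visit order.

Visit XY; enqueue BN, CT, SM, UX → queue [BN, CT, SM, UX]
Visit BN; enqueue YV, UU, LE, FD → queue [CT, SM, UX, YV, UU, LE, FD]
Visit CT; enqueue UO, MN, RG → queue [SM, UX, YV, UU, LE, FD, UO, MN, RG]
Visit SM; enqueue UA → queue [UX, YV, UU, LE, FD, UO, MN, RG, UA]
Visit UX → queue [YV, UU, LE, FD, UO, MN, RG, UA]
Visit YV → queue [UU, LE, FD, UO, MN, RG, UA]
Visit UU → queue [LE, FD, UO, MN, RG, UA]
Visit LE → queue [FD, UO, MN, RG, UA]
Visit FD → queue [UO, MN, RG, UA]
Visit UO → queue [MN, RG, UA]
Visit MN → queue [RG, UA]
Visit RG → queue [UA]
Visit UA → queue []

XY, BN, CT, SM, UX, YV, UU, LE, FD, UO, MN, RG, UA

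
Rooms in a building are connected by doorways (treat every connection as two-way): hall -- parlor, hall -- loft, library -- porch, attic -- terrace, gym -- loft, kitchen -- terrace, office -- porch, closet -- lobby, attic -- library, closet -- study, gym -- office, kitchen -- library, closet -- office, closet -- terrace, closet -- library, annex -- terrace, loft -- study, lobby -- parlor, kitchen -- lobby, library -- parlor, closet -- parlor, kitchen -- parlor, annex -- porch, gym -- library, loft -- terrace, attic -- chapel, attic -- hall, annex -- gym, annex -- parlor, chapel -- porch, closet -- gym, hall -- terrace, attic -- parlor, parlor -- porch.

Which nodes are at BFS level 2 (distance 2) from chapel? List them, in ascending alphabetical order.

Level 0: chapel
Level 1: attic, porch
Level 2: annex, hall, library, office, parlor, terrace
Level 3: closet, gym, kitchen, lobby, loft
Level 4: study

annex, hall, library, office, parlor, terrace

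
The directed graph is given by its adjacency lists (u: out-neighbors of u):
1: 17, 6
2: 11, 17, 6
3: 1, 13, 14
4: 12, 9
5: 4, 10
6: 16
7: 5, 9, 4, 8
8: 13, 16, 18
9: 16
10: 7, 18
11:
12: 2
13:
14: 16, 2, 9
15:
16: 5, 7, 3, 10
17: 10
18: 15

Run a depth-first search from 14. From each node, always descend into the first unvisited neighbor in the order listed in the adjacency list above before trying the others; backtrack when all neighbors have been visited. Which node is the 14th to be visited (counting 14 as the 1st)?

Visit 14
14 → 16
16 → 5
5 → 4
4 → 12
12 → 2
2 → 11
2 → 17
17 → 10
10 → 7
7 → 9
7 → 8
8 → 13
8 → 18
18 → 15
2 → 6
16 → 3
3 → 1

Visit order: 14, 16, 5, 4, 12, 2, 11, 17, 10, 7, 9, 8, 13, 18, 15, 6, 3, 1

18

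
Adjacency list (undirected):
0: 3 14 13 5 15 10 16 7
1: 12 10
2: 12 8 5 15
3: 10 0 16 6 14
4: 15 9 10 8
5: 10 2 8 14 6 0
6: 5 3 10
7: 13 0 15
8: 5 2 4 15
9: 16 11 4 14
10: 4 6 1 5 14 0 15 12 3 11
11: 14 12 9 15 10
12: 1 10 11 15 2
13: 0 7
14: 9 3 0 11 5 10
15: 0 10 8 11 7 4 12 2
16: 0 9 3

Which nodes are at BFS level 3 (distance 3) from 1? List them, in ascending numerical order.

7, 8, 9, 13, 16

Level 0: 1
Level 1: 10, 12
Level 2: 0, 2, 3, 4, 5, 6, 11, 14, 15
Level 3: 7, 8, 9, 13, 16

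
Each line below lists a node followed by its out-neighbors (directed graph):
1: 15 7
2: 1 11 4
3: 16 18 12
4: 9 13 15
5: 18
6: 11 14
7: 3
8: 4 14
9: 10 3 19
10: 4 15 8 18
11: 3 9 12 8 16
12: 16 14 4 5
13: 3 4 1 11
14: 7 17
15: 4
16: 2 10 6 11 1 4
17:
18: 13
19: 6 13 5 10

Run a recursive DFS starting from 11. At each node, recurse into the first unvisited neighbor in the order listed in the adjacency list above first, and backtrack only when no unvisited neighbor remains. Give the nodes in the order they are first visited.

Visit 11
11 → 3
3 → 16
16 → 2
2 → 1
1 → 15
15 → 4
4 → 9
9 → 10
10 → 8
8 → 14
14 → 7
14 → 17
10 → 18
18 → 13
9 → 19
19 → 6
19 → 5
3 → 12

11 → 3 → 16 → 2 → 1 → 15 → 4 → 9 → 10 → 8 → 14 → 7 → 17 → 18 → 13 → 19 → 6 → 5 → 12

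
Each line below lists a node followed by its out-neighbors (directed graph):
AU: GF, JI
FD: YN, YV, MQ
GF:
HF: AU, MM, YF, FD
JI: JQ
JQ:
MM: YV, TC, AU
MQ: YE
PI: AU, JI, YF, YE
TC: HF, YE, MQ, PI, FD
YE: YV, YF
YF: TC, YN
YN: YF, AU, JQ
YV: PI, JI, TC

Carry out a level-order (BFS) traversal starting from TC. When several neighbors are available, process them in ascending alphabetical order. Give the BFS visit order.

TC, FD, HF, MQ, PI, YE, YN, YV, AU, MM, YF, JI, JQ, GF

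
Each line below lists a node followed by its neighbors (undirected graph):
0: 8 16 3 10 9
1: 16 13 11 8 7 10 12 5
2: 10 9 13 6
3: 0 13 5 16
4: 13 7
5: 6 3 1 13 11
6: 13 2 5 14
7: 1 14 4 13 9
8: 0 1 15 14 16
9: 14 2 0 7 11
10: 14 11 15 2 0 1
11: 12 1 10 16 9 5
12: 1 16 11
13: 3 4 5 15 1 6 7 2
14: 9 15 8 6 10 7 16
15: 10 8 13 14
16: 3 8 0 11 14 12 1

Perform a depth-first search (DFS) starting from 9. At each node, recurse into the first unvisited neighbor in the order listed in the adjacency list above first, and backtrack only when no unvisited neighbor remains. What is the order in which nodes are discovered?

Visit 9
9 → 14
14 → 15
15 → 10
10 → 11
11 → 12
12 → 1
1 → 16
16 → 3
3 → 0
0 → 8
3 → 13
13 → 4
4 → 7
13 → 5
5 → 6
6 → 2

9 14 15 10 11 12 1 16 3 0 8 13 4 7 5 6 2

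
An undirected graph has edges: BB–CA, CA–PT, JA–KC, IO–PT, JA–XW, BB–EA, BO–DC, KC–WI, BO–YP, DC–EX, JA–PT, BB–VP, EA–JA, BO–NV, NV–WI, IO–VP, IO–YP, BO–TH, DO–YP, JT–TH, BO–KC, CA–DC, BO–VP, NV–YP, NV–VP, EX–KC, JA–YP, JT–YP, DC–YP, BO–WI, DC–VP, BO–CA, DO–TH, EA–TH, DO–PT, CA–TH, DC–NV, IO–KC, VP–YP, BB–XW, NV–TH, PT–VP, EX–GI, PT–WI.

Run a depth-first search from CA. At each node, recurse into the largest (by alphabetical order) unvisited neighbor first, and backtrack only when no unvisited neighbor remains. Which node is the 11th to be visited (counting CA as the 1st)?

Visit CA
CA → TH
TH → NV
NV → YP
YP → VP
VP → PT
PT → WI
WI → KC
KC → JA
JA → XW
XW → BB
BB → EA
KC → IO
KC → EX
EX → GI
EX → DC
DC → BO
PT → DO
YP → JT

Visit order: CA, TH, NV, YP, VP, PT, WI, KC, JA, XW, BB, EA, IO, EX, GI, DC, BO, DO, JT

BB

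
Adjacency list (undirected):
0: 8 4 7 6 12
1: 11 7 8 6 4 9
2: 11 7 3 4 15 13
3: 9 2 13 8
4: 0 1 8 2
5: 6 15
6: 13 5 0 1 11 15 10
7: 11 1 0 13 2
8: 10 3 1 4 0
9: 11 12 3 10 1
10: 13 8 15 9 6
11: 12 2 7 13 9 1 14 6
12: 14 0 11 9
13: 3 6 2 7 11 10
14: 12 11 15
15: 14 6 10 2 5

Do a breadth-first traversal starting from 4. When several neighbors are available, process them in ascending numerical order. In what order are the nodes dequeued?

Visit 4; enqueue 0, 1, 2, 8 → queue [0, 1, 2, 8]
Visit 0; enqueue 6, 7, 12 → queue [1, 2, 8, 6, 7, 12]
Visit 1; enqueue 9, 11 → queue [2, 8, 6, 7, 12, 9, 11]
Visit 2; enqueue 3, 13, 15 → queue [8, 6, 7, 12, 9, 11, 3, 13, 15]
Visit 8; enqueue 10 → queue [6, 7, 12, 9, 11, 3, 13, 15, 10]
Visit 6; enqueue 5 → queue [7, 12, 9, 11, 3, 13, 15, 10, 5]
Visit 7 → queue [12, 9, 11, 3, 13, 15, 10, 5]
Visit 12; enqueue 14 → queue [9, 11, 3, 13, 15, 10, 5, 14]
Visit 9 → queue [11, 3, 13, 15, 10, 5, 14]
Visit 11 → queue [3, 13, 15, 10, 5, 14]
Visit 3 → queue [13, 15, 10, 5, 14]
Visit 13 → queue [15, 10, 5, 14]
Visit 15 → queue [10, 5, 14]
Visit 10 → queue [5, 14]
Visit 5 → queue [14]
Visit 14 → queue []

4 0 1 2 8 6 7 12 9 11 3 13 15 10 5 14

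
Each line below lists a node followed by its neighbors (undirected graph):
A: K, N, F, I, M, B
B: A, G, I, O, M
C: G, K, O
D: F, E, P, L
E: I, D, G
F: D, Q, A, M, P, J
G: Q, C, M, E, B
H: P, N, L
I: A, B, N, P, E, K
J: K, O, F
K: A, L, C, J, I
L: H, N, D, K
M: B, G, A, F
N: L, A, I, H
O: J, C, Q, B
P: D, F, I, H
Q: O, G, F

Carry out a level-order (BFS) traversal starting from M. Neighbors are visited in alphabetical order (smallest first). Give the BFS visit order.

M A B F G I K N O D J P Q C E L H

Visit M; enqueue A, B, F, G → queue [A, B, F, G]
Visit A; enqueue I, K, N → queue [B, F, G, I, K, N]
Visit B; enqueue O → queue [F, G, I, K, N, O]
Visit F; enqueue D, J, P, Q → queue [G, I, K, N, O, D, J, P, Q]
Visit G; enqueue C, E → queue [I, K, N, O, D, J, P, Q, C, E]
Visit I → queue [K, N, O, D, J, P, Q, C, E]
Visit K; enqueue L → queue [N, O, D, J, P, Q, C, E, L]
Visit N; enqueue H → queue [O, D, J, P, Q, C, E, L, H]
Visit O → queue [D, J, P, Q, C, E, L, H]
Visit D → queue [J, P, Q, C, E, L, H]
Visit J → queue [P, Q, C, E, L, H]
Visit P → queue [Q, C, E, L, H]
Visit Q → queue [C, E, L, H]
Visit C → queue [E, L, H]
Visit E → queue [L, H]
Visit L → queue [H]
Visit H → queue []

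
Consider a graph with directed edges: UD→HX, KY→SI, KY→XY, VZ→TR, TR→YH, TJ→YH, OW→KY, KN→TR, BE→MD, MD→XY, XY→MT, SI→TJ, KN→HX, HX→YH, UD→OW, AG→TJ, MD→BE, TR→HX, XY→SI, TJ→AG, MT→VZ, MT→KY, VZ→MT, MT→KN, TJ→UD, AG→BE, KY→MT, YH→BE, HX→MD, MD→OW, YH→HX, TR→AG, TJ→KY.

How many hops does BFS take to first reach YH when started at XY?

3

Level 0: XY
Level 1: MT, SI
Level 2: KN, KY, TJ, VZ
Level 3: AG, HX, TR, UD, YH
Level 4: BE, MD, OW
YH first appears at level 3.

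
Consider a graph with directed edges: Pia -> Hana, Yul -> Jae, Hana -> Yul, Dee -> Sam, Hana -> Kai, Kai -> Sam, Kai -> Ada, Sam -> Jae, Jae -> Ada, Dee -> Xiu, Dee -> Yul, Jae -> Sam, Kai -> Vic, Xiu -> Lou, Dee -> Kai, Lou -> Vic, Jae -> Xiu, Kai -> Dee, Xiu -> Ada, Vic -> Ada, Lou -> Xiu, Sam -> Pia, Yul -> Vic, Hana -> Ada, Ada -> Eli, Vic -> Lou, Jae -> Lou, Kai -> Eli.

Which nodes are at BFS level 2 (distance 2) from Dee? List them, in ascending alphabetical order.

Ada, Eli, Jae, Lou, Pia, Vic

Level 0: Dee
Level 1: Kai, Sam, Xiu, Yul
Level 2: Ada, Eli, Jae, Lou, Pia, Vic
Level 3: Hana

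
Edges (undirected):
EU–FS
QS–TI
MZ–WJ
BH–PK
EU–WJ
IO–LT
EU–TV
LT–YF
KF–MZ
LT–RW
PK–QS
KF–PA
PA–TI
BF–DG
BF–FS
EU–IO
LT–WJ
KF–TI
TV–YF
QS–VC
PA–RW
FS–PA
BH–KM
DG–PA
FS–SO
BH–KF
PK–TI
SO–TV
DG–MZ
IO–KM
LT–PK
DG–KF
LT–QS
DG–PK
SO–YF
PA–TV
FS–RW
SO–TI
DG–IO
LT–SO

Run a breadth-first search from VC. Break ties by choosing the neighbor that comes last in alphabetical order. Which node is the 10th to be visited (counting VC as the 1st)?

BH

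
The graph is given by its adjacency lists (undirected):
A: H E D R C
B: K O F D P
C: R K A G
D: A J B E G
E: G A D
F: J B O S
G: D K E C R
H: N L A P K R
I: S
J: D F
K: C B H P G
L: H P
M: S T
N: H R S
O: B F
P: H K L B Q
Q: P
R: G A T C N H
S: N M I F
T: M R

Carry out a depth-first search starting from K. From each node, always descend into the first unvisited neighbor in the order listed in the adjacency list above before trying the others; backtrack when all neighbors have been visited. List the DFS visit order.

K, C, R, G, D, A, H, N, S, M, T, I, F, J, B, O, P, L, Q, E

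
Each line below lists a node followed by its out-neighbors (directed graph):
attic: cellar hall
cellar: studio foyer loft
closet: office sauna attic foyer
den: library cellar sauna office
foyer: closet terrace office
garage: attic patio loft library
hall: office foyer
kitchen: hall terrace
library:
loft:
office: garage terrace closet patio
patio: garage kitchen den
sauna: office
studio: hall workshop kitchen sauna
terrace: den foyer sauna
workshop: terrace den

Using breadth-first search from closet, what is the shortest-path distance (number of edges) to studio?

Level 0: closet
Level 1: attic, foyer, office, sauna
Level 2: cellar, garage, hall, patio, terrace
Level 3: den, kitchen, library, loft, studio
Level 4: workshop
studio first appears at level 3.

3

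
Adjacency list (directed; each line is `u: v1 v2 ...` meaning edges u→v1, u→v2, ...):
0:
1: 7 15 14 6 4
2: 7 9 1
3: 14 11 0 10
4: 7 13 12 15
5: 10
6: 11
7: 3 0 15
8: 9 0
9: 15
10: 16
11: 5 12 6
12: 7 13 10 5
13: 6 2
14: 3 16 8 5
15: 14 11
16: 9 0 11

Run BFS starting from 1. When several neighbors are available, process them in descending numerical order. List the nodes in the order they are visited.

Visit 1; enqueue 15, 14, 7, 6, 4 → queue [15, 14, 7, 6, 4]
Visit 15; enqueue 11 → queue [14, 7, 6, 4, 11]
Visit 14; enqueue 16, 8, 5, 3 → queue [7, 6, 4, 11, 16, 8, 5, 3]
Visit 7; enqueue 0 → queue [6, 4, 11, 16, 8, 5, 3, 0]
Visit 6 → queue [4, 11, 16, 8, 5, 3, 0]
Visit 4; enqueue 13, 12 → queue [11, 16, 8, 5, 3, 0, 13, 12]
Visit 11 → queue [16, 8, 5, 3, 0, 13, 12]
Visit 16; enqueue 9 → queue [8, 5, 3, 0, 13, 12, 9]
Visit 8 → queue [5, 3, 0, 13, 12, 9]
Visit 5; enqueue 10 → queue [3, 0, 13, 12, 9, 10]
Visit 3 → queue [0, 13, 12, 9, 10]
Visit 0 → queue [13, 12, 9, 10]
Visit 13; enqueue 2 → queue [12, 9, 10, 2]
Visit 12 → queue [9, 10, 2]
Visit 9 → queue [10, 2]
Visit 10 → queue [2]
Visit 2 → queue []

1 -> 15 -> 14 -> 7 -> 6 -> 4 -> 11 -> 16 -> 8 -> 5 -> 3 -> 0 -> 13 -> 12 -> 9 -> 10 -> 2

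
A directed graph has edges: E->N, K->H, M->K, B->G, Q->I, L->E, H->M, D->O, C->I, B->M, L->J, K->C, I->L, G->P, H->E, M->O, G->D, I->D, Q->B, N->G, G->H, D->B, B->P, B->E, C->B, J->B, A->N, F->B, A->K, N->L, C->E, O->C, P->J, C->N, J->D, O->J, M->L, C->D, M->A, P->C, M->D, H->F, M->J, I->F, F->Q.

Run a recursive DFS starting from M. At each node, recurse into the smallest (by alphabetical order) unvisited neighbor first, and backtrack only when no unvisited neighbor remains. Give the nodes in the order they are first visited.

M, A, K, C, B, E, N, G, D, O, J, H, F, Q, I, L, P

Visit M
M → A
A → K
K → C
C → B
B → E
E → N
N → G
G → D
D → O
O → J
G → H
H → F
F → Q
Q → I
I → L
G → P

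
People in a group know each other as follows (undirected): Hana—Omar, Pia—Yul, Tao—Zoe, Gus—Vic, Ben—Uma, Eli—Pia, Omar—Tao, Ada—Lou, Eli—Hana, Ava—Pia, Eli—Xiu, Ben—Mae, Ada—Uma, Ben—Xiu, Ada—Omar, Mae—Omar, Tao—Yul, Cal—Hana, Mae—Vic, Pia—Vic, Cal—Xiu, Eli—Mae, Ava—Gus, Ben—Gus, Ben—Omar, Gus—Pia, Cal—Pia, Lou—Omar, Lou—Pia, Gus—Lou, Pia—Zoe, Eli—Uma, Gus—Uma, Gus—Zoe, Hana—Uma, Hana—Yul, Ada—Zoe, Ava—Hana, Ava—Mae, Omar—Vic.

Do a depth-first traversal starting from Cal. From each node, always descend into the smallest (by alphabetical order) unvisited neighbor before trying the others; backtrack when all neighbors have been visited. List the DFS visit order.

Cal Hana Ava Gus Ben Mae Eli Pia Lou Ada Omar Tao Yul Zoe Vic Uma Xiu

Visit Cal
Cal → Hana
Hana → Ava
Ava → Gus
Gus → Ben
Ben → Mae
Mae → Eli
Eli → Pia
Pia → Lou
Lou → Ada
Ada → Omar
Omar → Tao
Tao → Yul
Tao → Zoe
Omar → Vic
Ada → Uma
Eli → Xiu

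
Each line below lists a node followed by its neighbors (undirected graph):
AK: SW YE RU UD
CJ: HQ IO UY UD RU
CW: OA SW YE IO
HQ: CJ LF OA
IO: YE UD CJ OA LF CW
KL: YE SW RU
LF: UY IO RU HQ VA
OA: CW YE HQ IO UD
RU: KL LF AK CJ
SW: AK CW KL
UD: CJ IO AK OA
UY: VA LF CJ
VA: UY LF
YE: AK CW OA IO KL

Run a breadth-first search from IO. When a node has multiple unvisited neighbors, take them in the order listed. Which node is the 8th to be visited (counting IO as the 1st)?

Visit IO; enqueue YE, UD, CJ, OA, LF, CW → queue [YE, UD, CJ, OA, LF, CW]
Visit YE; enqueue AK, KL → queue [UD, CJ, OA, LF, CW, AK, KL]
Visit UD → queue [CJ, OA, LF, CW, AK, KL]
Visit CJ; enqueue HQ, UY, RU → queue [OA, LF, CW, AK, KL, HQ, UY, RU]
Visit OA → queue [LF, CW, AK, KL, HQ, UY, RU]
Visit LF; enqueue VA → queue [CW, AK, KL, HQ, UY, RU, VA]
Visit CW; enqueue SW → queue [AK, KL, HQ, UY, RU, VA, SW]
Visit AK → queue [KL, HQ, UY, RU, VA, SW]
Visit KL → queue [HQ, UY, RU, VA, SW]
Visit HQ → queue [UY, RU, VA, SW]
Visit UY → queue [RU, VA, SW]
Visit RU → queue [VA, SW]
Visit VA → queue [SW]
Visit SW → queue []

Visit order: IO, YE, UD, CJ, OA, LF, CW, AK, KL, HQ, UY, RU, VA, SW

AK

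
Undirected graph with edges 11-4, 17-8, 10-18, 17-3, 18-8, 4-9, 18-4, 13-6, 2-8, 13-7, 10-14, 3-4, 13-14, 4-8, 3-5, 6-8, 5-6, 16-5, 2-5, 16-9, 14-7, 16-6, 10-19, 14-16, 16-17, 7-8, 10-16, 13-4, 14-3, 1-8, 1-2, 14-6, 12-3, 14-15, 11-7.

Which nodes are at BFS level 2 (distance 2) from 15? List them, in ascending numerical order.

3, 6, 7, 10, 13, 16

Level 0: 15
Level 1: 14
Level 2: 3, 6, 7, 10, 13, 16
Level 3: 4, 5, 8, 9, 11, 12, 17, 18, 19
Level 4: 1, 2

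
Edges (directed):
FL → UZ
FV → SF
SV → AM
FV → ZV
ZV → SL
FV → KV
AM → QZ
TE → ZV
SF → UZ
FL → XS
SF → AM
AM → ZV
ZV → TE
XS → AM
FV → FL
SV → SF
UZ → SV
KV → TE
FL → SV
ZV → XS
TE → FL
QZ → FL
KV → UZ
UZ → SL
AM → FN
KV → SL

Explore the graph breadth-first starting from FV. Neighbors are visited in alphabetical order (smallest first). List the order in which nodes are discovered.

Visit FV; enqueue FL, KV, SF, ZV → queue [FL, KV, SF, ZV]
Visit FL; enqueue SV, UZ, XS → queue [KV, SF, ZV, SV, UZ, XS]
Visit KV; enqueue SL, TE → queue [SF, ZV, SV, UZ, XS, SL, TE]
Visit SF; enqueue AM → queue [ZV, SV, UZ, XS, SL, TE, AM]
Visit ZV → queue [SV, UZ, XS, SL, TE, AM]
Visit SV → queue [UZ, XS, SL, TE, AM]
Visit UZ → queue [XS, SL, TE, AM]
Visit XS → queue [SL, TE, AM]
Visit SL → queue [TE, AM]
Visit TE → queue [AM]
Visit AM; enqueue FN, QZ → queue [FN, QZ]
Visit FN → queue [QZ]
Visit QZ → queue []

FV -> FL -> KV -> SF -> ZV -> SV -> UZ -> XS -> SL -> TE -> AM -> FN -> QZ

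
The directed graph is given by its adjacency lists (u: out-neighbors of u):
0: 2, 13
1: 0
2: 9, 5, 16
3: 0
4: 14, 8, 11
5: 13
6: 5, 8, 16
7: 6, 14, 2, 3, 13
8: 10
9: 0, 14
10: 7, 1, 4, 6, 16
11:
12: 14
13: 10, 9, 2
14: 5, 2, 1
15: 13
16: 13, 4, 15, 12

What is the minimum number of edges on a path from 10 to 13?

Level 0: 10
Level 1: 1, 4, 6, 7, 16
Level 2: 0, 2, 3, 5, 8, 11, 12, 13, 14, 15
Level 3: 9
13 first appears at level 2.

2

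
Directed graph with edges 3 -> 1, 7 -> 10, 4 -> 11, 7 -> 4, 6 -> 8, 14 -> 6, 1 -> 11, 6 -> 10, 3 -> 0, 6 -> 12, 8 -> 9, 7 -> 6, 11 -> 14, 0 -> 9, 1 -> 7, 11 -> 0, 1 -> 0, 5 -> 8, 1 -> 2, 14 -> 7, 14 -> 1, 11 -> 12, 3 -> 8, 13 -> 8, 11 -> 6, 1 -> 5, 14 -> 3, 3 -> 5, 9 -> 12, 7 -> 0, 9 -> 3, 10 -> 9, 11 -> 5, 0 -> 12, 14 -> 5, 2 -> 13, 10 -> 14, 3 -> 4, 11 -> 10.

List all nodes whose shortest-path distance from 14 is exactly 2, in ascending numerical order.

0, 2, 4, 8, 10, 11, 12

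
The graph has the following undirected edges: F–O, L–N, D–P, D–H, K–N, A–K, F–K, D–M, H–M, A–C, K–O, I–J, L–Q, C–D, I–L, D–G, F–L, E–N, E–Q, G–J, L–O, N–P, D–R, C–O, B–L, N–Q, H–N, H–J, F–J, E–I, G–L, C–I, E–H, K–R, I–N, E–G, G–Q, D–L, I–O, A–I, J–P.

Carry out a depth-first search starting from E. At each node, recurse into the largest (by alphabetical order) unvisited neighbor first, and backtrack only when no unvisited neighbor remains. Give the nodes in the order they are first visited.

Visit E
E → Q
Q → N
N → P
P → J
J → I
I → O
O → L
L → G
G → D
D → R
R → K
K → F
K → A
A → C
D → M
M → H
L → B

E → Q → N → P → J → I → O → L → G → D → R → K → F → A → C → M → H → B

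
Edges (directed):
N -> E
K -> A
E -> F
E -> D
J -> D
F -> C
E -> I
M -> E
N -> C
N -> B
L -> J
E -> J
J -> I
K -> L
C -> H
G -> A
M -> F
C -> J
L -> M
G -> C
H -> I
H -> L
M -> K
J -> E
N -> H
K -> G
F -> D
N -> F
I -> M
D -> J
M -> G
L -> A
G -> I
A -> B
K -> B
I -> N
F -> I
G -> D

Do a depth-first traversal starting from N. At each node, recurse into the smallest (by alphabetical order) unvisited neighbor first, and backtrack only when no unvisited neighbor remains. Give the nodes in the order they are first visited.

N -> B -> C -> H -> I -> M -> E -> D -> J -> F -> G -> A -> K -> L

Visit N
N → B
N → C
C → H
H → I
I → M
M → E
E → D
D → J
E → F
M → G
G → A
M → K
K → L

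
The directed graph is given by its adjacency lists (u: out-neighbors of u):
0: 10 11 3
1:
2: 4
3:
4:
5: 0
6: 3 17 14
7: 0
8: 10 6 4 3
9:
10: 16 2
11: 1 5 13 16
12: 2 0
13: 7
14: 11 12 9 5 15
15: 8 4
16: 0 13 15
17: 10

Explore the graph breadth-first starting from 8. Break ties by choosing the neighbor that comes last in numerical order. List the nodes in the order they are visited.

8, 10, 6, 4, 3, 16, 2, 17, 14, 15, 13, 0, 12, 11, 9, 5, 7, 1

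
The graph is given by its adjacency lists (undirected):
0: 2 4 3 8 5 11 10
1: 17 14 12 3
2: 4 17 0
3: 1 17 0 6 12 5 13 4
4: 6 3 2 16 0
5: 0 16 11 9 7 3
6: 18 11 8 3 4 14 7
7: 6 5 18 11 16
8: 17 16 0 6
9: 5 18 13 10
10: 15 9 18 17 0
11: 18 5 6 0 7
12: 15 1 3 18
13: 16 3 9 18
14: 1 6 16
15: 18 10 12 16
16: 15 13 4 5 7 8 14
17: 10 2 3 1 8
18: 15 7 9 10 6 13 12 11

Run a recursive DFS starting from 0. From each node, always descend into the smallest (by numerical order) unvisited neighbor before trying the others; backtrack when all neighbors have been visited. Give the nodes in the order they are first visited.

0 → 2 → 4 → 3 → 1 → 12 → 15 → 10 → 9 → 5 → 7 → 6 → 8 → 16 → 13 → 18 → 11 → 14 → 17

Visit 0
0 → 2
2 → 4
4 → 3
3 → 1
1 → 12
12 → 15
15 → 10
10 → 9
9 → 5
5 → 7
7 → 6
6 → 8
8 → 16
16 → 13
13 → 18
18 → 11
16 → 14
8 → 17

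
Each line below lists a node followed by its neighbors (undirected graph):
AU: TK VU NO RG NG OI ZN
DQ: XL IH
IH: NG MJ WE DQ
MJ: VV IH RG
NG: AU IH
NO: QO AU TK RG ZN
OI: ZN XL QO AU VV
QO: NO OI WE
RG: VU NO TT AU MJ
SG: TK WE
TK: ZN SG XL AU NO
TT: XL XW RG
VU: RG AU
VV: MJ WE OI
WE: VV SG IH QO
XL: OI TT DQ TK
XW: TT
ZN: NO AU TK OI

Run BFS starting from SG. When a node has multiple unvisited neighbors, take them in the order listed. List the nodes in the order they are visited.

Visit SG; enqueue TK, WE → queue [TK, WE]
Visit TK; enqueue ZN, XL, AU, NO → queue [WE, ZN, XL, AU, NO]
Visit WE; enqueue VV, IH, QO → queue [ZN, XL, AU, NO, VV, IH, QO]
Visit ZN; enqueue OI → queue [XL, AU, NO, VV, IH, QO, OI]
Visit XL; enqueue TT, DQ → queue [AU, NO, VV, IH, QO, OI, TT, DQ]
Visit AU; enqueue VU, RG, NG → queue [NO, VV, IH, QO, OI, TT, DQ, VU, RG, NG]
Visit NO → queue [VV, IH, QO, OI, TT, DQ, VU, RG, NG]
Visit VV; enqueue MJ → queue [IH, QO, OI, TT, DQ, VU, RG, NG, MJ]
Visit IH → queue [QO, OI, TT, DQ, VU, RG, NG, MJ]
Visit QO → queue [OI, TT, DQ, VU, RG, NG, MJ]
Visit OI → queue [TT, DQ, VU, RG, NG, MJ]
Visit TT; enqueue XW → queue [DQ, VU, RG, NG, MJ, XW]
Visit DQ → queue [VU, RG, NG, MJ, XW]
Visit VU → queue [RG, NG, MJ, XW]
Visit RG → queue [NG, MJ, XW]
Visit NG → queue [MJ, XW]
Visit MJ → queue [XW]
Visit XW → queue []

SG TK WE ZN XL AU NO VV IH QO OI TT DQ VU RG NG MJ XW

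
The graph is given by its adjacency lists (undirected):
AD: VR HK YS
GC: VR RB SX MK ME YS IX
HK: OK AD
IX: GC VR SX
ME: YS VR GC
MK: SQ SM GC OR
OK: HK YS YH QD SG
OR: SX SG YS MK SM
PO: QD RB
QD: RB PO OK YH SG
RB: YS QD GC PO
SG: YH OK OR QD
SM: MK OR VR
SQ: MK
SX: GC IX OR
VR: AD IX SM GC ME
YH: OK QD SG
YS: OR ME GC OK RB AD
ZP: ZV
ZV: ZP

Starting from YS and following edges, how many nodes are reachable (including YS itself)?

BFS from YS visits: YS, AD, GC, ME, OK, OR, RB, HK, VR, IX, MK, SX, QD, SG, YH, SM, PO, SQ
Reachable nodes: 18 of 20 total.

18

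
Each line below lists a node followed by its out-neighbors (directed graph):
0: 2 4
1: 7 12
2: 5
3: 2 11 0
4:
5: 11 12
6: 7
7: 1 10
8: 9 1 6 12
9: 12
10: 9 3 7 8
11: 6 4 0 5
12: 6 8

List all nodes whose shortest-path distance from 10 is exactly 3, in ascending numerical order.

Level 0: 10
Level 1: 3, 7, 8, 9
Level 2: 0, 1, 2, 6, 11, 12
Level 3: 4, 5

4, 5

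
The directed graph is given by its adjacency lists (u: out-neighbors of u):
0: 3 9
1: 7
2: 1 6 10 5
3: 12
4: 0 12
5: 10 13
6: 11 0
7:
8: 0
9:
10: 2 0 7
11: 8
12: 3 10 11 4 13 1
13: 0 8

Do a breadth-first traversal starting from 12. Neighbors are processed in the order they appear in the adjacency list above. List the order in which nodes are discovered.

Visit 12; enqueue 3, 10, 11, 4, 13, 1 → queue [3, 10, 11, 4, 13, 1]
Visit 3 → queue [10, 11, 4, 13, 1]
Visit 10; enqueue 2, 0, 7 → queue [11, 4, 13, 1, 2, 0, 7]
Visit 11; enqueue 8 → queue [4, 13, 1, 2, 0, 7, 8]
Visit 4 → queue [13, 1, 2, 0, 7, 8]
Visit 13 → queue [1, 2, 0, 7, 8]
Visit 1 → queue [2, 0, 7, 8]
Visit 2; enqueue 6, 5 → queue [0, 7, 8, 6, 5]
Visit 0; enqueue 9 → queue [7, 8, 6, 5, 9]
Visit 7 → queue [8, 6, 5, 9]
Visit 8 → queue [6, 5, 9]
Visit 6 → queue [5, 9]
Visit 5 → queue [9]
Visit 9 → queue []

12, 3, 10, 11, 4, 13, 1, 2, 0, 7, 8, 6, 5, 9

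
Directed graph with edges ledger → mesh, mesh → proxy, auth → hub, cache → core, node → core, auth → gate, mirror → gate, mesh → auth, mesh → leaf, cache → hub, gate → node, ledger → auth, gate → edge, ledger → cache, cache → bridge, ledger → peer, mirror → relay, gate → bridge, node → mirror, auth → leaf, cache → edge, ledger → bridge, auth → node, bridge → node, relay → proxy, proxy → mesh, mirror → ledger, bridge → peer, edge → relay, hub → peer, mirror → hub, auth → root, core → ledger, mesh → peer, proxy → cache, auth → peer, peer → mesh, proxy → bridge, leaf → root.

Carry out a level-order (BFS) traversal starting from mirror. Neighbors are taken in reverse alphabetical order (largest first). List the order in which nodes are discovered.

mirror relay ledger hub gate proxy peer mesh cache bridge auth node edge leaf core root

Visit mirror; enqueue relay, ledger, hub, gate → queue [relay, ledger, hub, gate]
Visit relay; enqueue proxy → queue [ledger, hub, gate, proxy]
Visit ledger; enqueue peer, mesh, cache, bridge, auth → queue [hub, gate, proxy, peer, mesh, cache, bridge, auth]
Visit hub → queue [gate, proxy, peer, mesh, cache, bridge, auth]
Visit gate; enqueue node, edge → queue [proxy, peer, mesh, cache, bridge, auth, node, edge]
Visit proxy → queue [peer, mesh, cache, bridge, auth, node, edge]
Visit peer → queue [mesh, cache, bridge, auth, node, edge]
Visit mesh; enqueue leaf → queue [cache, bridge, auth, node, edge, leaf]
Visit cache; enqueue core → queue [bridge, auth, node, edge, leaf, core]
Visit bridge → queue [auth, node, edge, leaf, core]
Visit auth; enqueue root → queue [node, edge, leaf, core, root]
Visit node → queue [edge, leaf, core, root]
Visit edge → queue [leaf, core, root]
Visit leaf → queue [core, root]
Visit core → queue [root]
Visit root → queue []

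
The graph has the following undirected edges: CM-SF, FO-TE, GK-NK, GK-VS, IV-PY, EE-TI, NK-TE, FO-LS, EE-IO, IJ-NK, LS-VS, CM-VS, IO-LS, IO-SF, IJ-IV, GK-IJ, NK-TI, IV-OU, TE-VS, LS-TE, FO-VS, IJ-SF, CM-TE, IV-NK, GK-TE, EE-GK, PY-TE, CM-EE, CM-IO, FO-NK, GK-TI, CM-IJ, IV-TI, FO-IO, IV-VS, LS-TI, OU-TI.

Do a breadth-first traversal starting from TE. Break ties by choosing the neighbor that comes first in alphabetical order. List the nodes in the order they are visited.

Visit TE; enqueue CM, FO, GK, LS, NK, PY, VS → queue [CM, FO, GK, LS, NK, PY, VS]
Visit CM; enqueue EE, IJ, IO, SF → queue [FO, GK, LS, NK, PY, VS, EE, IJ, IO, SF]
Visit FO → queue [GK, LS, NK, PY, VS, EE, IJ, IO, SF]
Visit GK; enqueue TI → queue [LS, NK, PY, VS, EE, IJ, IO, SF, TI]
Visit LS → queue [NK, PY, VS, EE, IJ, IO, SF, TI]
Visit NK; enqueue IV → queue [PY, VS, EE, IJ, IO, SF, TI, IV]
Visit PY → queue [VS, EE, IJ, IO, SF, TI, IV]
Visit VS → queue [EE, IJ, IO, SF, TI, IV]
Visit EE → queue [IJ, IO, SF, TI, IV]
Visit IJ → queue [IO, SF, TI, IV]
Visit IO → queue [SF, TI, IV]
Visit SF → queue [TI, IV]
Visit TI; enqueue OU → queue [IV, OU]
Visit IV → queue [OU]
Visit OU → queue []

TE → CM → FO → GK → LS → NK → PY → VS → EE → IJ → IO → SF → TI → IV → OU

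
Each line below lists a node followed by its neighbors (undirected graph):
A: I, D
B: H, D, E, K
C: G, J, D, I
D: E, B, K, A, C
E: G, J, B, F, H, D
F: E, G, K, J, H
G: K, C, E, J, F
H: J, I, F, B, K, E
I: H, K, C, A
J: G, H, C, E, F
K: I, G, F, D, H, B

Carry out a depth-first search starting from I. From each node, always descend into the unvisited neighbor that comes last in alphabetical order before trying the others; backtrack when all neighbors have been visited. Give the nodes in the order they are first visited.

Visit I
I → K
K → H
H → J
J → G
G → F
F → E
E → D
D → C
D → B
D → A

I -> K -> H -> J -> G -> F -> E -> D -> C -> B -> A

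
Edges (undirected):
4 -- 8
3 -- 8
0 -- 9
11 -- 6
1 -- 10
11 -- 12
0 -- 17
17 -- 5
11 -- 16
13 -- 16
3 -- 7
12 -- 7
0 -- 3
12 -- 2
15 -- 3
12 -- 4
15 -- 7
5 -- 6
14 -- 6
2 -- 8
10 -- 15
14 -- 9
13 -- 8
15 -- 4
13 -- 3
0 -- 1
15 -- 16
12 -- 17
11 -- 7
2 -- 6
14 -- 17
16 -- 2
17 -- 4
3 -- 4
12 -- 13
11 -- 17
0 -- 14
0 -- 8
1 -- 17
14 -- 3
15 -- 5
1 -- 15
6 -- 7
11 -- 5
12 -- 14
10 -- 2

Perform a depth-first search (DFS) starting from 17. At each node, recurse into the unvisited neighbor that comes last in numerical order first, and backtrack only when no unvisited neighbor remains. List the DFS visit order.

Visit 17
17 → 14
14 → 12
12 → 13
13 → 16
16 → 15
15 → 10
10 → 2
2 → 8
8 → 4
4 → 3
3 → 7
7 → 11
11 → 6
6 → 5
3 → 0
0 → 9
0 → 1

17 14 12 13 16 15 10 2 8 4 3 7 11 6 5 0 9 1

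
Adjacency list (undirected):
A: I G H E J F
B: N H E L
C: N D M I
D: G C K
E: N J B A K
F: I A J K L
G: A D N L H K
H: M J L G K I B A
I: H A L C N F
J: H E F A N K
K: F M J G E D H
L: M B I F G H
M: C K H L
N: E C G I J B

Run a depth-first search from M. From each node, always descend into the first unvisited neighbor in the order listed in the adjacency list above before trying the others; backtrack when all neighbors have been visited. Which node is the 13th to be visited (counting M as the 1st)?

K

Visit M
M → C
C → N
N → E
E → J
J → H
H → L
L → B
L → I
I → A
A → G
G → D
D → K
K → F

Visit order: M, C, N, E, J, H, L, B, I, A, G, D, K, F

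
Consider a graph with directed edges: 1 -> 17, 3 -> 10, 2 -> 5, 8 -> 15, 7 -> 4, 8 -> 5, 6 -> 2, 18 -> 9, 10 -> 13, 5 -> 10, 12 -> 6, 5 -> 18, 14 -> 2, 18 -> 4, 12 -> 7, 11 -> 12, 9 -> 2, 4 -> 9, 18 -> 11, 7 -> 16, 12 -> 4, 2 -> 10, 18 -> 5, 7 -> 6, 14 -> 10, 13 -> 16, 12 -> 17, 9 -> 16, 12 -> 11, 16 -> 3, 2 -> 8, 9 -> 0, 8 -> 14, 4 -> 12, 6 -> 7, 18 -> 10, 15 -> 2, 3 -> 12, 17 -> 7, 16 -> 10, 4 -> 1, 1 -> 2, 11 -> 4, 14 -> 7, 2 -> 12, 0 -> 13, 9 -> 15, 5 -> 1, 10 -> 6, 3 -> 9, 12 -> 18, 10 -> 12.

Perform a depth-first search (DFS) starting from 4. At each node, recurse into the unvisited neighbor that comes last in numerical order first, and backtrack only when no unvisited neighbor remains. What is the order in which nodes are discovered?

Visit 4
4 → 12
12 → 18
18 → 11
18 → 10
10 → 13
13 → 16
16 → 3
3 → 9
9 → 15
15 → 2
2 → 8
8 → 14
14 → 7
7 → 6
8 → 5
5 → 1
1 → 17
9 → 0

4 -> 12 -> 18 -> 11 -> 10 -> 13 -> 16 -> 3 -> 9 -> 15 -> 2 -> 8 -> 14 -> 7 -> 6 -> 5 -> 1 -> 17 -> 0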